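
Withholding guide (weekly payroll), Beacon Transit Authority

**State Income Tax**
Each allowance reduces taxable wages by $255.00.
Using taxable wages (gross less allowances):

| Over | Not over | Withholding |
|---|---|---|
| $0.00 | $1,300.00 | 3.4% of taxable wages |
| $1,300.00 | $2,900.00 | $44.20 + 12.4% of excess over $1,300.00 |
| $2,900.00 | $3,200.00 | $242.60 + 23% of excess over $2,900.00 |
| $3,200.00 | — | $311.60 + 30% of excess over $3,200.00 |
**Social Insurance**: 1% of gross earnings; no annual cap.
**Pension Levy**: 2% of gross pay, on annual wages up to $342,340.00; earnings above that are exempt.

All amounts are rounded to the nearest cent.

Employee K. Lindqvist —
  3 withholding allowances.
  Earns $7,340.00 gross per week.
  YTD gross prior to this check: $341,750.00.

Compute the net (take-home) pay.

State Income Tax: taxable = $7,340.00 − 3×$255.00 = $6,575.00
  $311.60 + 30% × ($6,575.00 − $3,200.00) = $311.60 + 30% × $3,375.00 = $1,324.10
Social Insurance: 1% × $7,340.00 = $73.40
Pension Levy: cap $342,340.00 − YTD $341,750.00 = $590.00 subject; 2% × $590.00 = $11.80
Total withheld: $1,324.10 + $73.40 + $11.80 = $1,409.30
Net pay: $7,340.00 − $1,409.30 = $5,930.70

$5,930.70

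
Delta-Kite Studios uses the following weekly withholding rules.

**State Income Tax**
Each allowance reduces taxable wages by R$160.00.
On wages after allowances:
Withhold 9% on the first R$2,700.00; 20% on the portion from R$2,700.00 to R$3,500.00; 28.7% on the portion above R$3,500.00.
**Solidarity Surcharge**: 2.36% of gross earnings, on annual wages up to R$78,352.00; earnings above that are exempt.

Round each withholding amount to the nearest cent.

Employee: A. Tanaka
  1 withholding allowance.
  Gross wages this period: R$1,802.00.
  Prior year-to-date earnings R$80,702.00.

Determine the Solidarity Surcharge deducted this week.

R$0.00

Solidarity Surcharge: YTD R$80,702.00 ≥ cap R$78,352.00 → R$0.00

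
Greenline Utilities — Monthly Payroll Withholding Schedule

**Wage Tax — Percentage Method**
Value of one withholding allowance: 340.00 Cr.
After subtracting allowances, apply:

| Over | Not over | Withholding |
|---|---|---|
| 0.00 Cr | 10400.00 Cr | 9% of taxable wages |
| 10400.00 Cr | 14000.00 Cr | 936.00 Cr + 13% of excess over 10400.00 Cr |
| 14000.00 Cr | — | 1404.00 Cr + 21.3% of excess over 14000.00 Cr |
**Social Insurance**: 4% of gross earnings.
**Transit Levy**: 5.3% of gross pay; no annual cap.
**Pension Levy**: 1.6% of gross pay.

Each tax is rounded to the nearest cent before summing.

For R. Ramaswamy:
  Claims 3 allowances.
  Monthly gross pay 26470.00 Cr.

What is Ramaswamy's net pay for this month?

Wage Tax: taxable = 26470.00 Cr − 3×340.00 Cr = 25450.00 Cr
  1404.00 Cr + 21.3% × (25450.00 Cr − 14000.00 Cr) = 1404.00 Cr + 21.3% × 11450.00 Cr = 3842.85 Cr
Social Insurance: 4% × 26470.00 Cr = 1058.80 Cr
Transit Levy: 5.3% × 26470.00 Cr = 1402.91 Cr
Pension Levy: 1.6% × 26470.00 Cr = 423.52 Cr
Total withheld: 3842.85 Cr + 1058.80 Cr + 1402.91 Cr + 423.52 Cr = 6728.08 Cr
Net pay: 26470.00 Cr − 6728.08 Cr = 19741.92 Cr

19741.92 Cr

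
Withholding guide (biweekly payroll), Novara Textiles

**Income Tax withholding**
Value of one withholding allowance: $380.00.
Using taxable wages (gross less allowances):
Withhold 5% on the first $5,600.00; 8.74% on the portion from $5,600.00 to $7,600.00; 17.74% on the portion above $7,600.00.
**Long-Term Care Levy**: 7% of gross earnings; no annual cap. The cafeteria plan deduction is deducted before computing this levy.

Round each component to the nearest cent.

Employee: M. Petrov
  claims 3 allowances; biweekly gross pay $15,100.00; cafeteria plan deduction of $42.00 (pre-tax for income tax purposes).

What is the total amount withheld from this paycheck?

Income Tax: taxable = $15,100.00 − $42.00 − 3×$380.00 = $13,918.00
  $454.80 + 17.74% × ($13,918.00 − $7,600.00) = $454.80 + 17.74% × $6,318.00 = $1,575.61
Long-Term Care Levy: 7% × $15,058.00 = $1,054.06
Total: $1,575.61 + $1,054.06 = $2,629.67

$2,629.67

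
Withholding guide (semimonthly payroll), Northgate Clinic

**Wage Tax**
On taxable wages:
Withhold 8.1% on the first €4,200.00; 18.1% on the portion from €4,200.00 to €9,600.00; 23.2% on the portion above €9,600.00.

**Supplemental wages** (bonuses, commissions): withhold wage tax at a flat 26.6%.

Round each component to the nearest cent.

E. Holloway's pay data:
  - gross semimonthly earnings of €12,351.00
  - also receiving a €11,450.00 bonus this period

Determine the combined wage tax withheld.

Wage Tax: taxable = €12,351.00
  €1,317.60 + 23.2% × (€12,351.00 − €9,600.00) = €1,317.60 + 23.2% × €2,751.00 = €1,955.83
Supplemental (26.6% flat on bonus): 26.6% × €11,450.00 = €3,045.70
Total wage tax: €1,955.83 + €3,045.70 = €5,001.53

€5,001.53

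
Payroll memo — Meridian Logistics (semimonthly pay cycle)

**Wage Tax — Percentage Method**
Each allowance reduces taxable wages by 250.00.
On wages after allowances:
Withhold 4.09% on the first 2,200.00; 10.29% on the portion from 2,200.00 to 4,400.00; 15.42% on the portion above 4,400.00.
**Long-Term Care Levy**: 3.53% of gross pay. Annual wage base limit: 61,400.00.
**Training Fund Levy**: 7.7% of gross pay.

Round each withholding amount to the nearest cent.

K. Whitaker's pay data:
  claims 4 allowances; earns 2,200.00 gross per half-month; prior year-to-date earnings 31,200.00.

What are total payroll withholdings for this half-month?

296.14

Wage Tax: taxable = 2,200.00 − 4×250.00 = 1,200.00
  4.09% × 1,200.00 = 49.08
Long-Term Care Levy: 3.53% × 2,200.00 = 77.66
Training Fund Levy: 7.7% × 2,200.00 = 169.40
Total: 49.08 + 77.66 + 169.40 = 296.14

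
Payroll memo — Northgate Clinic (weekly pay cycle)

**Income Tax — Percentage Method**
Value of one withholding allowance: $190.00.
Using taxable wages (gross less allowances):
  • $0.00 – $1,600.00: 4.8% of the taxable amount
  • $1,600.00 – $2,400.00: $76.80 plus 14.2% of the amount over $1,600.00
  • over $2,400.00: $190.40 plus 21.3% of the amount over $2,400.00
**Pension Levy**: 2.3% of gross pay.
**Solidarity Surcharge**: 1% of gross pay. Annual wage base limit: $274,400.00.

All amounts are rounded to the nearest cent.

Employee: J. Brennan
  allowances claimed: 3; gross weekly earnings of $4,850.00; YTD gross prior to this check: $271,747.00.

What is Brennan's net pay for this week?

Income Tax: taxable = $4,850.00 − 3×$190.00 = $4,280.00
  $190.40 + 21.3% × ($4,280.00 − $2,400.00) = $190.40 + 21.3% × $1,880.00 = $590.84
Pension Levy: 2.3% × $4,850.00 = $111.55
Solidarity Surcharge: cap $274,400.00 − YTD $271,747.00 = $2,653.00 subject; 1% × $2,653.00 = $26.53
Total withheld: $590.84 + $111.55 + $26.53 = $728.92
Net pay: $4,850.00 − $728.92 = $4,121.08

$4,121.08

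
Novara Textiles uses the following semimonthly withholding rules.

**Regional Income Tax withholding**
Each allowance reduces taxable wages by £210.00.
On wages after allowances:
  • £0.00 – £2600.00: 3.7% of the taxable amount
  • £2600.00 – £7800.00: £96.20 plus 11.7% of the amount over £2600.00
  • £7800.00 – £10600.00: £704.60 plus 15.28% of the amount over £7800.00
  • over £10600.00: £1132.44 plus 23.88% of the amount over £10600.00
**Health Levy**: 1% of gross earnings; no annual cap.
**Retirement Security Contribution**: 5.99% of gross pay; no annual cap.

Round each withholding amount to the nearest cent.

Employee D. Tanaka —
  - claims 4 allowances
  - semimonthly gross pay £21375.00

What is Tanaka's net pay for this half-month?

£16375.97

Regional Income Tax: taxable = £21375.00 − 4×£210.00 = £20535.00
  £1132.44 + 23.88% × (£20535.00 − £10600.00) = £1132.44 + 23.88% × £9935.00 = £3504.92
Health Levy: 1% × £21375.00 = £213.75
Retirement Security Contribution: 5.99% × £21375.00 = £1280.36
Total withheld: £3504.92 + £213.75 + £1280.36 = £4999.03
Net pay: £21375.00 − £4999.03 = £16375.97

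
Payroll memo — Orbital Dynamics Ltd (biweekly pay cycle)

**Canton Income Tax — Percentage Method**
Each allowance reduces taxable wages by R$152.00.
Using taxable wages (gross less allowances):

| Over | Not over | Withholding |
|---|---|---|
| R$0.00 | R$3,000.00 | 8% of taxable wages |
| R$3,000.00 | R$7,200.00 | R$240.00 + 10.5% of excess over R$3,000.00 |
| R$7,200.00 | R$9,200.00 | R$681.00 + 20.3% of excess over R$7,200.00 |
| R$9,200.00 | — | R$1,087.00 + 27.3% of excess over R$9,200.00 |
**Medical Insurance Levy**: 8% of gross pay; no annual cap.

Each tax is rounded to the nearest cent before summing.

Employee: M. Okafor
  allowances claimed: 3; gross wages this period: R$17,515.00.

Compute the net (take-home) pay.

R$12,881.29

Canton Income Tax: taxable = R$17,515.00 − 3×R$152.00 = R$17,059.00
  R$1,087.00 + 27.3% × (R$17,059.00 − R$9,200.00) = R$1,087.00 + 27.3% × R$7,859.00 = R$3,232.51
Medical Insurance Levy: 8% × R$17,515.00 = R$1,401.20
Total withheld: R$3,232.51 + R$1,401.20 = R$4,633.71
Net pay: R$17,515.00 − R$4,633.71 = R$12,881.29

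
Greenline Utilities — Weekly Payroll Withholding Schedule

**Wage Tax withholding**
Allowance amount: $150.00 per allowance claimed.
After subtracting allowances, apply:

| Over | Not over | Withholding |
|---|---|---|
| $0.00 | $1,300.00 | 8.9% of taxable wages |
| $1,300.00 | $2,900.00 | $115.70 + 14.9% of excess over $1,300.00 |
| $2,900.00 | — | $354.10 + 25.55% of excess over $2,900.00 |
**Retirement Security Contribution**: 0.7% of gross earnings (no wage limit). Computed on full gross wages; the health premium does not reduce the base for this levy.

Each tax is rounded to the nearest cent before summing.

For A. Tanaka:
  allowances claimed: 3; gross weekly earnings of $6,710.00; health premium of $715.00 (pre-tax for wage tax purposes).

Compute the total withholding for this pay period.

Wage Tax: taxable = $6,710.00 − $715.00 − 3×$150.00 = $5,545.00
  $354.10 + 25.55% × ($5,545.00 − $2,900.00) = $354.10 + 25.55% × $2,645.00 = $1,029.90
Retirement Security Contribution: 0.7% × $6,710.00 = $46.97
Total: $1,029.90 + $46.97 = $1,076.87

$1,076.87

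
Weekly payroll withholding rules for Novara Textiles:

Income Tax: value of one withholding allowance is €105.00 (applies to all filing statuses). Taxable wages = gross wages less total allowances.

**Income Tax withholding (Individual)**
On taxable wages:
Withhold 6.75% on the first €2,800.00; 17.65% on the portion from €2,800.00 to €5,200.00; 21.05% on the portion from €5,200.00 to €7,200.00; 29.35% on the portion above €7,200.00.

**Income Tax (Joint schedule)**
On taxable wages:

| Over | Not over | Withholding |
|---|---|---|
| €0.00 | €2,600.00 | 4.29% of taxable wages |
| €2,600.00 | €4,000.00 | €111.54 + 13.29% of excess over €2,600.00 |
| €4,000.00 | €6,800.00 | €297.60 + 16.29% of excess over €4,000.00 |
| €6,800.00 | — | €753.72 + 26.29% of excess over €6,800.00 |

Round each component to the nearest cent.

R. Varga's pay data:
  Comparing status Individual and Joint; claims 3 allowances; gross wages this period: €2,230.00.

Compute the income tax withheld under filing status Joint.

Income Tax (Joint): taxable = €2,230.00 − 3×€105.00 = €1,915.00
  4.29% × €1,915.00 = €82.15

€82.15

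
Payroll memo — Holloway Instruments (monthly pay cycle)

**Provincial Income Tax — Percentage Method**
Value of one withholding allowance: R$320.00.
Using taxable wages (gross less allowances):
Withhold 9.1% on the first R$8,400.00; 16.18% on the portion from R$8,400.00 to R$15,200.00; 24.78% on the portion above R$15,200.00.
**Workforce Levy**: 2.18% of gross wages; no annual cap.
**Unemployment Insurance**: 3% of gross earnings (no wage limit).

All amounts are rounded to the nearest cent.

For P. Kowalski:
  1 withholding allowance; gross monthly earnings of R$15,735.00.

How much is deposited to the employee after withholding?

R$13,002.01

Provincial Income Tax: taxable = R$15,735.00 − 1×R$320.00 = R$15,415.00
  R$1,864.64 + 24.78% × (R$15,415.00 − R$15,200.00) = R$1,864.64 + 24.78% × R$215.00 = R$1,917.92
Workforce Levy: 2.18% × R$15,735.00 = R$343.02
Unemployment Insurance: 3% × R$15,735.00 = R$472.05
Total withheld: R$1,917.92 + R$343.02 + R$472.05 = R$2,732.99
Net pay: R$15,735.00 − R$2,732.99 = R$13,002.01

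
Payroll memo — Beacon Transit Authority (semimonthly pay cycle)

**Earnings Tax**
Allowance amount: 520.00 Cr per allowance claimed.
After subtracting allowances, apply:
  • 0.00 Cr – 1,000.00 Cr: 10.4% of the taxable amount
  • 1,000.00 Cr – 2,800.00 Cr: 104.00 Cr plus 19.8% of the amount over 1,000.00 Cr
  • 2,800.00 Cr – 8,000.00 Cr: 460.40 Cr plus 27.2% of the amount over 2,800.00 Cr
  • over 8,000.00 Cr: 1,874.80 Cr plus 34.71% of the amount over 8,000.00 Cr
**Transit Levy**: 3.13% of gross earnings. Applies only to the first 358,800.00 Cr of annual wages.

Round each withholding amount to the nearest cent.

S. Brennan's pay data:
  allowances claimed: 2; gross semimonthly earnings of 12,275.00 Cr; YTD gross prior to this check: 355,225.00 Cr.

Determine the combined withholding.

3,109.57 Cr

Earnings Tax: taxable = 12,275.00 Cr − 2×520.00 Cr = 11,235.00 Cr
  1,874.80 Cr + 34.71% × (11,235.00 Cr − 8,000.00 Cr) = 1,874.80 Cr + 34.71% × 3,235.00 Cr = 2,997.67 Cr
Transit Levy: cap 358,800.00 Cr − YTD 355,225.00 Cr = 3,575.00 Cr subject; 3.13% × 3,575.00 Cr = 111.90 Cr
Total: 2,997.67 Cr + 111.90 Cr = 3,109.57 Cr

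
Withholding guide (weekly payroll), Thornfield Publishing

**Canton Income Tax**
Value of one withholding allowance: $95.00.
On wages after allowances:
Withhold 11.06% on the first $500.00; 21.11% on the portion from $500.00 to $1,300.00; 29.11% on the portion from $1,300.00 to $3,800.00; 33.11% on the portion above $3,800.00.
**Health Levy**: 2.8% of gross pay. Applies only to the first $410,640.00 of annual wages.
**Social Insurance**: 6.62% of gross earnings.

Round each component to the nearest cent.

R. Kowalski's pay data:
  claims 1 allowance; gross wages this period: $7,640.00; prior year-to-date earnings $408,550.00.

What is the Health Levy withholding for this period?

$58.52

Health Levy: cap $410,640.00 − YTD $408,550.00 = $2,090.00 subject; 2.8% × $2,090.00 = $58.52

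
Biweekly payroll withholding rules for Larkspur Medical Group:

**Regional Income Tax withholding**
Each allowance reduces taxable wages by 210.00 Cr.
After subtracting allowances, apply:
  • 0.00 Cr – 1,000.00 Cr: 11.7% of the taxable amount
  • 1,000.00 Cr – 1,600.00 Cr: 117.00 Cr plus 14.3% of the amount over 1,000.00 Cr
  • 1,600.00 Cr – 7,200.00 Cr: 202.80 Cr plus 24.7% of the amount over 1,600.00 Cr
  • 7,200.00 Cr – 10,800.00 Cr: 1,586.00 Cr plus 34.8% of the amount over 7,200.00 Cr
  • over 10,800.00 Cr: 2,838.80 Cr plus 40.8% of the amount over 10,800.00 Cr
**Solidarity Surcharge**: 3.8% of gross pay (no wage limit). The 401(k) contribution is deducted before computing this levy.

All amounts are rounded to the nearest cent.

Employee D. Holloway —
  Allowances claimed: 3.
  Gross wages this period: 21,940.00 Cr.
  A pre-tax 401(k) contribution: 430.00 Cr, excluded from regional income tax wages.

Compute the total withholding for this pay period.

Regional Income Tax: taxable = 21,940.00 Cr − 430.00 Cr − 3×210.00 Cr = 20,880.00 Cr
  2,838.80 Cr + 40.8% × (20,880.00 Cr − 10,800.00 Cr) = 2,838.80 Cr + 40.8% × 10,080.00 Cr = 6,951.44 Cr
Solidarity Surcharge: 3.8% × 21,510.00 Cr = 817.38 Cr
Total: 6,951.44 Cr + 817.38 Cr = 7,768.82 Cr

7,768.82 Cr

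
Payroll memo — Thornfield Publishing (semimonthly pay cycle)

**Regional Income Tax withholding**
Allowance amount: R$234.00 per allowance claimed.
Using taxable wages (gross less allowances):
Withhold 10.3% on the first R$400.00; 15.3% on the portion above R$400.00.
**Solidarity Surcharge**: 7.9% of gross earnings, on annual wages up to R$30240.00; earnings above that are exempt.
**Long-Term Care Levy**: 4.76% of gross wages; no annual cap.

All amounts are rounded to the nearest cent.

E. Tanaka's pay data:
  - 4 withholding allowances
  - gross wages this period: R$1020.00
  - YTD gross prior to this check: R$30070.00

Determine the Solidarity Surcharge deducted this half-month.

R$13.43

Solidarity Surcharge: cap R$30240.00 − YTD R$30070.00 = R$170.00 subject; 7.9% × R$170.00 = R$13.43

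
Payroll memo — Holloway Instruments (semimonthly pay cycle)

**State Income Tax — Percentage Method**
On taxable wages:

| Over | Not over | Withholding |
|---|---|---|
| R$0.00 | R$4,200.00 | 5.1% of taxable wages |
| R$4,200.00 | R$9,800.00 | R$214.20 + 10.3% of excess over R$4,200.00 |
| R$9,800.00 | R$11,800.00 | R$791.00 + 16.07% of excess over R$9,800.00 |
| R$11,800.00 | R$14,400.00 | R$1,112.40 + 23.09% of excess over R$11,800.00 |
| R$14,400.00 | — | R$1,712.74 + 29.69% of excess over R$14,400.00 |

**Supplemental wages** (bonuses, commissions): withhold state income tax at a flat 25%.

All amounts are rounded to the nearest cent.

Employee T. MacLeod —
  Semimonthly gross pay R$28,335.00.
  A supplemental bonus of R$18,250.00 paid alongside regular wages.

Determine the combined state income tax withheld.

State Income Tax: taxable = R$28,335.00
  R$1,712.74 + 29.69% × (R$28,335.00 − R$14,400.00) = R$1,712.74 + 29.69% × R$13,935.00 = R$5,850.04
Supplemental (25% flat on bonus): 25% × R$18,250.00 = R$4,562.50
Total state income tax: R$5,850.04 + R$4,562.50 = R$10,412.54

R$10,412.54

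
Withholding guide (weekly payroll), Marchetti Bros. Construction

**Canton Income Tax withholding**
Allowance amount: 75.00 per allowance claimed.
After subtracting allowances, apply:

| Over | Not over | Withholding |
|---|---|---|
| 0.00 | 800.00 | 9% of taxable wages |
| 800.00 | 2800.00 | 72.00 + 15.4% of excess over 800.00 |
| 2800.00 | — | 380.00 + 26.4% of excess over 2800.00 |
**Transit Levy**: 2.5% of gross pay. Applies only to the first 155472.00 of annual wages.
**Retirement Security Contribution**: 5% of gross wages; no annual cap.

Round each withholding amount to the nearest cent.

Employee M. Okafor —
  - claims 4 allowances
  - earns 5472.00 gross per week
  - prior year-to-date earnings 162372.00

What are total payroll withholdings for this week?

Canton Income Tax: taxable = 5472.00 − 4×75.00 = 5172.00
  380.00 + 26.4% × (5172.00 − 2800.00) = 380.00 + 26.4% × 2372.00 = 1006.21
Transit Levy: YTD 162372.00 ≥ cap 155472.00 → 0.00
Retirement Security Contribution: 5% × 5472.00 = 273.60
Total: 1006.21 + 0.00 + 273.60 = 1279.81

1279.81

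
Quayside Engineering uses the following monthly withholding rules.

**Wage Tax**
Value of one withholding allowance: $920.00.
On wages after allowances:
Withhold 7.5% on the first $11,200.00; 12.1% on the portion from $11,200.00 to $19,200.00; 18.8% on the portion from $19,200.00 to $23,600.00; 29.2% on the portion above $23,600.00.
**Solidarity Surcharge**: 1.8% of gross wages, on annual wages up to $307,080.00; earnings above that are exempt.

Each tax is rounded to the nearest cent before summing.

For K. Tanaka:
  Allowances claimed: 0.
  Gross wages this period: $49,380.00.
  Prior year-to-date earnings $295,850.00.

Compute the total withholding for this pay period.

Wage Tax: taxable = $49,380.00
  $2,635.20 + 29.2% × ($49,380.00 − $23,600.00) = $2,635.20 + 29.2% × $25,780.00 = $10,162.96
Solidarity Surcharge: cap $307,080.00 − YTD $295,850.00 = $11,230.00 subject; 1.8% × $11,230.00 = $202.14
Total: $10,162.96 + $202.14 = $10,365.10

$10,365.10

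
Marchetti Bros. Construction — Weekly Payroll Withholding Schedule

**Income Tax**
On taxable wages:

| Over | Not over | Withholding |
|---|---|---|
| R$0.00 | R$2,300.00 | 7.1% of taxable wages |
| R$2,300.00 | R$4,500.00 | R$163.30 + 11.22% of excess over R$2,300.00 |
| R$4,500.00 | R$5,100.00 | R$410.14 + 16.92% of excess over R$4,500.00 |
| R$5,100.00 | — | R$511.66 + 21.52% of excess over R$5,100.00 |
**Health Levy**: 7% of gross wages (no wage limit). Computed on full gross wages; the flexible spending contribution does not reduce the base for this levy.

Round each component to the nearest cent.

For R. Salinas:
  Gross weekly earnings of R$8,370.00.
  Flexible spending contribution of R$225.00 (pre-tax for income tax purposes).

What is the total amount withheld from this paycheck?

R$1,752.84

Income Tax: taxable = R$8,370.00 − R$225.00 = R$8,145.00
  R$511.66 + 21.52% × (R$8,145.00 − R$5,100.00) = R$511.66 + 21.52% × R$3,045.00 = R$1,166.94
Health Levy: 7% × R$8,370.00 = R$585.90
Total: R$1,166.94 + R$585.90 = R$1,752.84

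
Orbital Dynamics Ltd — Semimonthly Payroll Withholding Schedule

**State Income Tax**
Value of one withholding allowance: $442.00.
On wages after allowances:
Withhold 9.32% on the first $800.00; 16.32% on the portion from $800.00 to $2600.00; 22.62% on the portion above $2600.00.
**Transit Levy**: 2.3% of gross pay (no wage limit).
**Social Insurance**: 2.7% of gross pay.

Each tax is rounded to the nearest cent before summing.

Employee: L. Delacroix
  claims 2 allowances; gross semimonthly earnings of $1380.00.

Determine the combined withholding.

$115.23

State Income Tax: taxable = $1380.00 − 2×$442.00 = $496.00
  9.32% × $496.00 = $46.23
Transit Levy: 2.3% × $1380.00 = $31.74
Social Insurance: 2.7% × $1380.00 = $37.26
Total: $46.23 + $31.74 + $37.26 = $115.23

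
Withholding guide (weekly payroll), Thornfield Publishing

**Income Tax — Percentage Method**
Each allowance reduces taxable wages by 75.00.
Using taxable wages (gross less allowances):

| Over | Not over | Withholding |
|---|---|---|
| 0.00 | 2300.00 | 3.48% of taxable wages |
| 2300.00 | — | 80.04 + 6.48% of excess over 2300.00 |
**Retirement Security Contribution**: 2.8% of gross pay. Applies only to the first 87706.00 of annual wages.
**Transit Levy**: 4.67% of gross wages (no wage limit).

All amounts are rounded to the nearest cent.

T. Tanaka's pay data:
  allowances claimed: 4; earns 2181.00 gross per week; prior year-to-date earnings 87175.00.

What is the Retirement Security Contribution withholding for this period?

Retirement Security Contribution: cap 87706.00 − YTD 87175.00 = 531.00 subject; 2.8% × 531.00 = 14.87

14.87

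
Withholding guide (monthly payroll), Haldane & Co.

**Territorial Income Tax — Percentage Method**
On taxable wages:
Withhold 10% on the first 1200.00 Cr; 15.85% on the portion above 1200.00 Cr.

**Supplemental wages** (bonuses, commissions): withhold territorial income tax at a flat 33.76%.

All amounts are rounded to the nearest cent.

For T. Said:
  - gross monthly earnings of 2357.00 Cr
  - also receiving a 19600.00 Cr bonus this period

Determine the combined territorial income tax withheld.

6920.34 Cr

Territorial Income Tax: taxable = 2357.00 Cr
  120.00 Cr + 15.85% × (2357.00 Cr − 1200.00 Cr) = 120.00 Cr + 15.85% × 1157.00 Cr = 303.38 Cr
Supplemental (33.76% flat on bonus): 33.76% × 19600.00 Cr = 6616.96 Cr
Total territorial income tax: 303.38 Cr + 6616.96 Cr = 6920.34 Cr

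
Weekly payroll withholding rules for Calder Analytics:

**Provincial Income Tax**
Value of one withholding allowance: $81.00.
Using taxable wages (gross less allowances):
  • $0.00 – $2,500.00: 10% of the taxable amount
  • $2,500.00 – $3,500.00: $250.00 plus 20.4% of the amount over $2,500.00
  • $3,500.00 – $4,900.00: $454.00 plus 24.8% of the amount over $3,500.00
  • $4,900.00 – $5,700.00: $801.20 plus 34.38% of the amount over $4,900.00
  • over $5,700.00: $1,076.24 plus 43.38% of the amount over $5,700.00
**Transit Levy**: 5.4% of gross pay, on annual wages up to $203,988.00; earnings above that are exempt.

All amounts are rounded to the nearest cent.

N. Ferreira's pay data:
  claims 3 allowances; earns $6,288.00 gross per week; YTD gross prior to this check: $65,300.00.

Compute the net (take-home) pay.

$4,722.55

Provincial Income Tax: taxable = $6,288.00 − 3×$81.00 = $6,045.00
  $1,076.24 + 43.38% × ($6,045.00 − $5,700.00) = $1,076.24 + 43.38% × $345.00 = $1,225.90
Transit Levy: 5.4% × $6,288.00 = $339.55
Total withheld: $1,225.90 + $339.55 = $1,565.45
Net pay: $6,288.00 − $1,565.45 = $4,722.55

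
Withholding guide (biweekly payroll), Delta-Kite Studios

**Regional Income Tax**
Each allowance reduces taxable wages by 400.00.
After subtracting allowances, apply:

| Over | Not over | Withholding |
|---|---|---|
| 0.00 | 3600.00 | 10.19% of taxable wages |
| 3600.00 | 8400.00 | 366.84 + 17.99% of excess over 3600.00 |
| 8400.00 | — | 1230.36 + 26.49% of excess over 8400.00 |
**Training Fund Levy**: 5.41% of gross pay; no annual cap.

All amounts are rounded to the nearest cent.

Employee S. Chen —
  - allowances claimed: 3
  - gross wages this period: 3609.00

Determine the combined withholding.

440.73

Regional Income Tax: taxable = 3609.00 − 3×400.00 = 2409.00
  10.19% × 2409.00 = 245.48
Training Fund Levy: 5.41% × 3609.00 = 195.25
Total: 245.48 + 195.25 = 440.73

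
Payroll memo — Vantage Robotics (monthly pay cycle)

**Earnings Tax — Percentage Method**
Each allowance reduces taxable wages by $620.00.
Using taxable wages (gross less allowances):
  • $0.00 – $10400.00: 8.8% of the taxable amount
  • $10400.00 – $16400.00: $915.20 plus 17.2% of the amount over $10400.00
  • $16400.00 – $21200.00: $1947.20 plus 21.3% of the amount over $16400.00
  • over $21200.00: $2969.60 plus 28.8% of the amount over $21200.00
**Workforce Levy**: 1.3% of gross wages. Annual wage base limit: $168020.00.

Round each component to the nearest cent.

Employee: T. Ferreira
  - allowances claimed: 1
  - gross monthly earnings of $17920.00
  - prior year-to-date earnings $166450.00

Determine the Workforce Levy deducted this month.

Workforce Levy: cap $168020.00 − YTD $166450.00 = $1570.00 subject; 1.3% × $1570.00 = $20.41

$20.41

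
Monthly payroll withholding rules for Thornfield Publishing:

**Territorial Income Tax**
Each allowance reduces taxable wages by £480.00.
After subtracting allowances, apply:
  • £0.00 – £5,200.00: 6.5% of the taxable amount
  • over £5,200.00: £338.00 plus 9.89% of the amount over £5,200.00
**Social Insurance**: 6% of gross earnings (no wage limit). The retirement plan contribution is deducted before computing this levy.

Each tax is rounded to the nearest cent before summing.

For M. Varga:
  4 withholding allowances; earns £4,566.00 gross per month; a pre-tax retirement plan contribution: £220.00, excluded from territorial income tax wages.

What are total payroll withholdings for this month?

£418.45

Territorial Income Tax: taxable = £4,566.00 − £220.00 − 4×£480.00 = £2,426.00
  6.5% × £2,426.00 = £157.69
Social Insurance: 6% × £4,346.00 = £260.76
Total: £157.69 + £260.76 = £418.45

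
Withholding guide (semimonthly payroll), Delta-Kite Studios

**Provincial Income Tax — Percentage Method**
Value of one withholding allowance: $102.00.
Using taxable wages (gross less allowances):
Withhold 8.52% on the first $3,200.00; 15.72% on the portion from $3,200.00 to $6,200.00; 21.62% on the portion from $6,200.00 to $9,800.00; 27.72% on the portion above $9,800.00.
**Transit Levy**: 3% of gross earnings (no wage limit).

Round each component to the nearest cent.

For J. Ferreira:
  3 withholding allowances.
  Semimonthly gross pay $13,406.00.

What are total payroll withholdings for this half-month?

$2,839.50

Provincial Income Tax: taxable = $13,406.00 − 3×$102.00 = $13,100.00
  $1,522.56 + 27.72% × ($13,100.00 − $9,800.00) = $1,522.56 + 27.72% × $3,300.00 = $2,437.32
Transit Levy: 3% × $13,406.00 = $402.18
Total: $2,437.32 + $402.18 = $2,839.50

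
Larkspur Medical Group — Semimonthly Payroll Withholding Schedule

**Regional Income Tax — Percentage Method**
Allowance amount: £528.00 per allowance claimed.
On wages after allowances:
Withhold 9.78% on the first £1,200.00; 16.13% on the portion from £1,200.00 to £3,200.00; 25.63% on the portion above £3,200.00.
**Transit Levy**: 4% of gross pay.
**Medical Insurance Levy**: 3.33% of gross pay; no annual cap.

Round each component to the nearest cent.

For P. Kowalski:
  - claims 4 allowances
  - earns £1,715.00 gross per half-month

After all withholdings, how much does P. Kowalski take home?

£1,589.29

Regional Income Tax: taxable = £1,715.00 − 4×£528.00 = £-397.00
  Taxable ≤ 0 → £0.00
Transit Levy: 4% × £1,715.00 = £68.60
Medical Insurance Levy: 3.33% × £1,715.00 = £57.11
Total withheld: £0.00 + £68.60 + £57.11 = £125.71
Net pay: £1,715.00 − £125.71 = £1,589.29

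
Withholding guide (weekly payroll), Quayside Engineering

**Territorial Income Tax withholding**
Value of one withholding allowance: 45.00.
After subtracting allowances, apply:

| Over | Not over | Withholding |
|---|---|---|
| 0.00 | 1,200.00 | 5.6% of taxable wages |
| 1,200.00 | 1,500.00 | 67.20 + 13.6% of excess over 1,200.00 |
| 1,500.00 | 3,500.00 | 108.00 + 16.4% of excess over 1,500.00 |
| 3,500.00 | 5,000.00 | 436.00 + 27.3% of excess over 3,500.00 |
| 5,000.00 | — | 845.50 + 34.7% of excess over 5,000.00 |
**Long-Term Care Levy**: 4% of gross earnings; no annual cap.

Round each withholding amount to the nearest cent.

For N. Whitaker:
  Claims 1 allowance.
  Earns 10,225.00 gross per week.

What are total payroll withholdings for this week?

Territorial Income Tax: taxable = 10,225.00 − 1×45.00 = 10,180.00
  845.50 + 34.7% × (10,180.00 − 5,000.00) = 845.50 + 34.7% × 5,180.00 = 2,642.96
Long-Term Care Levy: 4% × 10,225.00 = 409.00
Total: 2,642.96 + 409.00 = 3,051.96

3,051.96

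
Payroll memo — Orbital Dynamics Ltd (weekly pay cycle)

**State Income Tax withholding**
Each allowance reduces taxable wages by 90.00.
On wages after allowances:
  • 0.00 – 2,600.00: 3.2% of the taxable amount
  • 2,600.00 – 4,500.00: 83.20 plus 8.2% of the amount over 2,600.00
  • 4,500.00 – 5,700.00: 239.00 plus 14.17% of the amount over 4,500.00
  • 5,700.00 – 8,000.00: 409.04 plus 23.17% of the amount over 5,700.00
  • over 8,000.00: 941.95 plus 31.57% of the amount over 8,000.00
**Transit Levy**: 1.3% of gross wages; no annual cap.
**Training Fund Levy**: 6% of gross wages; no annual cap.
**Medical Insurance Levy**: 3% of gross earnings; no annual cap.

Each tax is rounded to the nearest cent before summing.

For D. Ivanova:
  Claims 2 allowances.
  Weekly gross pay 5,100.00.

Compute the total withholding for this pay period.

823.81

State Income Tax: taxable = 5,100.00 − 2×90.00 = 4,920.00
  239.00 + 14.17% × (4,920.00 − 4,500.00) = 239.00 + 14.17% × 420.00 = 298.51
Transit Levy: 1.3% × 5,100.00 = 66.30
Training Fund Levy: 6% × 5,100.00 = 306.00
Medical Insurance Levy: 3% × 5,100.00 = 153.00
Total: 298.51 + 66.30 + 306.00 + 153.00 = 823.81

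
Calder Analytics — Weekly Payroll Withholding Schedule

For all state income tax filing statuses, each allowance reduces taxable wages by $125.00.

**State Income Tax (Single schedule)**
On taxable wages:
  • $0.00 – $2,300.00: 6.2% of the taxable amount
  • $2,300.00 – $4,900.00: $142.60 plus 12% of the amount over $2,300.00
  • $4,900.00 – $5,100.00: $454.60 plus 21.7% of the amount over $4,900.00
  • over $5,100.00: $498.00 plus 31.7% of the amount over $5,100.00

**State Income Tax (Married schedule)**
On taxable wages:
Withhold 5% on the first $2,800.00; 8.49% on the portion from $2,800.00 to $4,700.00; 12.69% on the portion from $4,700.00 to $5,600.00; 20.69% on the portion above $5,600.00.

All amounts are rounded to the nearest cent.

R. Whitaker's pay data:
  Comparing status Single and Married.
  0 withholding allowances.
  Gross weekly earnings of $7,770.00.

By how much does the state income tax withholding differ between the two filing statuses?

$479.90

State Income Tax (Single): taxable = $7,770.00
  $498.00 + 31.7% × ($7,770.00 − $5,100.00) = $498.00 + 31.7% × $2,670.00 = $1,344.39
State Income Tax (Married): taxable = $7,770.00
  $415.52 + 20.69% × ($7,770.00 − $5,600.00) = $415.52 + 20.69% × $2,170.00 = $864.49
Difference: |$1,344.39 − $864.49| = $479.90 (higher under Single)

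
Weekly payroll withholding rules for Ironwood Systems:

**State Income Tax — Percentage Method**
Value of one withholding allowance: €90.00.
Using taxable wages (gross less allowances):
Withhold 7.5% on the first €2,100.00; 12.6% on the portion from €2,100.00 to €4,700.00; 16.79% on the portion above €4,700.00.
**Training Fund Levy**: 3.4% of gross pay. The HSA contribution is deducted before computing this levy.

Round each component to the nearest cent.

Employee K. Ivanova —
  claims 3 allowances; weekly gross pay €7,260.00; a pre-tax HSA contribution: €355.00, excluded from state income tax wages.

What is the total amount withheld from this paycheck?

State Income Tax: taxable = €7,260.00 − €355.00 − 3×€90.00 = €6,635.00
  €485.10 + 16.79% × (€6,635.00 − €4,700.00) = €485.10 + 16.79% × €1,935.00 = €809.99
Training Fund Levy: 3.4% × €6,905.00 = €234.77
Total: €809.99 + €234.77 = €1,044.76

€1,044.76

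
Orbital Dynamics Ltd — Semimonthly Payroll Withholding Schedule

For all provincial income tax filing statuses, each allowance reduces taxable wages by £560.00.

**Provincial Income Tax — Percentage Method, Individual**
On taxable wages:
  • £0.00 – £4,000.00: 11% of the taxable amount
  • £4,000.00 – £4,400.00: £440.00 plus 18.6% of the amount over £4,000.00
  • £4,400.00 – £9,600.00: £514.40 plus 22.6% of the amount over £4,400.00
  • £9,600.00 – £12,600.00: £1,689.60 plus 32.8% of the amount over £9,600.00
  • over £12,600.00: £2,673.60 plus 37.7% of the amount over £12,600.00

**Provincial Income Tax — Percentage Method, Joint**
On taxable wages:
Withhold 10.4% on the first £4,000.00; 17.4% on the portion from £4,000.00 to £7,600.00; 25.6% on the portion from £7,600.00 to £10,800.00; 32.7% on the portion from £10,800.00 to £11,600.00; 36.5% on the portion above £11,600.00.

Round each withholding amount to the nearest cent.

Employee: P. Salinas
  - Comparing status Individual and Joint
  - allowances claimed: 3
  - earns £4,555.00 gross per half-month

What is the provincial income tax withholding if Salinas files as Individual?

£316.25

Provincial Income Tax (Individual): taxable = £4,555.00 − 3×£560.00 = £2,875.00
  11% × £2,875.00 = £316.25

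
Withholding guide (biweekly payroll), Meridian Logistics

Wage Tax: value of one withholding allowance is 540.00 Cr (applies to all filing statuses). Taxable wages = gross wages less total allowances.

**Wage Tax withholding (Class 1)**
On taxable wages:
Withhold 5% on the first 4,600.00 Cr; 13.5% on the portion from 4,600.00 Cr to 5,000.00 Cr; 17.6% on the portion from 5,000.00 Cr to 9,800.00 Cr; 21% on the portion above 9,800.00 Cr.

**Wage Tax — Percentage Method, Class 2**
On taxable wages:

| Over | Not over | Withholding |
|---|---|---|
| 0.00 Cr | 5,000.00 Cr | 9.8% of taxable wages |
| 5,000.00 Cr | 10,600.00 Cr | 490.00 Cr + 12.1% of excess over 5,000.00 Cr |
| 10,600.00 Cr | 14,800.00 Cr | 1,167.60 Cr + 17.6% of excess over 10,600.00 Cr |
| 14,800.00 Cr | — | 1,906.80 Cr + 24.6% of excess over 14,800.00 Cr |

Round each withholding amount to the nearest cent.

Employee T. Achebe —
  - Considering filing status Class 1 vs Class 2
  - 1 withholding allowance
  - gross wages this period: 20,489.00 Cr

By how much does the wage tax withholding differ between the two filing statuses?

Wage Tax (Class 1): taxable = 20,489.00 Cr − 1×540.00 Cr = 19,949.00 Cr
  1,128.80 Cr + 21% × (19,949.00 Cr − 9,800.00 Cr) = 1,128.80 Cr + 21% × 10,149.00 Cr = 3,260.09 Cr
Wage Tax (Class 2): taxable = 20,489.00 Cr − 1×540.00 Cr = 19,949.00 Cr
  1,906.80 Cr + 24.6% × (19,949.00 Cr − 14,800.00 Cr) = 1,906.80 Cr + 24.6% × 5,149.00 Cr = 3,173.45 Cr
Difference: |3,260.09 Cr − 3,173.45 Cr| = 86.64 Cr (higher under Class 1)

86.64 Cr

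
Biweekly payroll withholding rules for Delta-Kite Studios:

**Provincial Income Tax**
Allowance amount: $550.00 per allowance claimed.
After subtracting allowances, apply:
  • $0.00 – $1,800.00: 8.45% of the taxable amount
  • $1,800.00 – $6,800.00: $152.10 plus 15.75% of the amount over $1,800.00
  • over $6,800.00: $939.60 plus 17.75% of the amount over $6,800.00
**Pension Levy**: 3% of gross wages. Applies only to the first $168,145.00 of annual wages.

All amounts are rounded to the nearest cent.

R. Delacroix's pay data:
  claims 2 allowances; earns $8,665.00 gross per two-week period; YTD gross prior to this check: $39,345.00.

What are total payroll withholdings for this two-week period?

Provincial Income Tax: taxable = $8,665.00 − 2×$550.00 = $7,565.00
  $939.60 + 17.75% × ($7,565.00 − $6,800.00) = $939.60 + 17.75% × $765.00 = $1,075.39
Pension Levy: 3% × $8,665.00 = $259.95
Total: $1,075.39 + $259.95 = $1,335.34

$1,335.34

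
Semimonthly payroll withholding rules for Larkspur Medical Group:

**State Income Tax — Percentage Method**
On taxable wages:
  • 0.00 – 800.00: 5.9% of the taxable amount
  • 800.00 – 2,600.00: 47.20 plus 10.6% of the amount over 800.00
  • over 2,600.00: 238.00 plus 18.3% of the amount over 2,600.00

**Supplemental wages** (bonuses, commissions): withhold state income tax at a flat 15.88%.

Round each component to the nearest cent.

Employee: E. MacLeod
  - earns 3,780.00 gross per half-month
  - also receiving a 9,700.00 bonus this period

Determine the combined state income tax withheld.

State Income Tax: taxable = 3,780.00
  238.00 + 18.3% × (3,780.00 − 2,600.00) = 238.00 + 18.3% × 1,180.00 = 453.94
Supplemental (15.88% flat on bonus): 15.88% × 9,700.00 = 1,540.36
Total state income tax: 453.94 + 1,540.36 = 1,994.30

1,994.30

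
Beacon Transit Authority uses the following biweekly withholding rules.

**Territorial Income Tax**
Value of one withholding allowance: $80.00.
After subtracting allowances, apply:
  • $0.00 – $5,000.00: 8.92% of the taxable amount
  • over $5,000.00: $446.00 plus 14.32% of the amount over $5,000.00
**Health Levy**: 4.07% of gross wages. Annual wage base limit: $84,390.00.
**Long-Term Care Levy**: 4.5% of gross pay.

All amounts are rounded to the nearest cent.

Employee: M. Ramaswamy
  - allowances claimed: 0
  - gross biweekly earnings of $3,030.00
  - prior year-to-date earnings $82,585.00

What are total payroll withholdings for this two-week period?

Territorial Income Tax: taxable = $3,030.00
  8.92% × $3,030.00 = $270.28
Health Levy: cap $84,390.00 − YTD $82,585.00 = $1,805.00 subject; 4.07% × $1,805.00 = $73.46
Long-Term Care Levy: 4.5% × $3,030.00 = $136.35
Total: $270.28 + $73.46 + $136.35 = $480.09

$480.09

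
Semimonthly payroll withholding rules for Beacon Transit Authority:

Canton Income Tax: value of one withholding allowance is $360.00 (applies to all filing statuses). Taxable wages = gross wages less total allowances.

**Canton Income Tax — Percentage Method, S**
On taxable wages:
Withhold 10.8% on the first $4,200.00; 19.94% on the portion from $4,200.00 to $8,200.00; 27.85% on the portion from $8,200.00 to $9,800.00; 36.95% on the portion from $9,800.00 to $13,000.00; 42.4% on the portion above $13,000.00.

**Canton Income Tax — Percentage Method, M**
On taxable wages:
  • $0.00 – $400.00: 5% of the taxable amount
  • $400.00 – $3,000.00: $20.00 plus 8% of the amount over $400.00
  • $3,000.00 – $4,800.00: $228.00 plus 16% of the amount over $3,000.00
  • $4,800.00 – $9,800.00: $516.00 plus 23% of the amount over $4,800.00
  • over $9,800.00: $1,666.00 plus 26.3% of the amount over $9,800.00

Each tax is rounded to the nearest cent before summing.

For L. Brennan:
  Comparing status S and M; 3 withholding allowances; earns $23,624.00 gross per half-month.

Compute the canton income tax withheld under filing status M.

$5,017.67

Canton Income Tax (M): taxable = $23,624.00 − 3×$360.00 = $22,544.00
  $1,666.00 + 26.3% × ($22,544.00 − $9,800.00) = $1,666.00 + 26.3% × $12,744.00 = $5,017.67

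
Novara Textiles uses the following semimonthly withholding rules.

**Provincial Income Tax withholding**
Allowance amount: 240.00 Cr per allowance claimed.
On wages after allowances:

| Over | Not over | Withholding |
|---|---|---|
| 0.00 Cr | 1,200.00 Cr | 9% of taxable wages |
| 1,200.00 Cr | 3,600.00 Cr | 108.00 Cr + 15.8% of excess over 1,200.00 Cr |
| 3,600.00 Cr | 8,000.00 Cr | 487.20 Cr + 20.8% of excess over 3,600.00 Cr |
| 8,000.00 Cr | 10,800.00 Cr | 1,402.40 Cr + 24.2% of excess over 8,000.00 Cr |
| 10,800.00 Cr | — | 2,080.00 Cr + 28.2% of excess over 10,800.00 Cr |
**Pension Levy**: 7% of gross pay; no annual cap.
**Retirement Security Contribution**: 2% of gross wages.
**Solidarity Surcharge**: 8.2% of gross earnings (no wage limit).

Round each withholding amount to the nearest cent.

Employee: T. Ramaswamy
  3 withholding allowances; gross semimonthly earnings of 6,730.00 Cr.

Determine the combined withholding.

2,146.04 Cr

Provincial Income Tax: taxable = 6,730.00 Cr − 3×240.00 Cr = 6,010.00 Cr
  487.20 Cr + 20.8% × (6,010.00 Cr − 3,600.00 Cr) = 487.20 Cr + 20.8% × 2,410.00 Cr = 988.48 Cr
Pension Levy: 7% × 6,730.00 Cr = 471.10 Cr
Retirement Security Contribution: 2% × 6,730.00 Cr = 134.60 Cr
Solidarity Surcharge: 8.2% × 6,730.00 Cr = 551.86 Cr
Total: 988.48 Cr + 471.10 Cr + 134.60 Cr + 551.86 Cr = 2,146.04 Cr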